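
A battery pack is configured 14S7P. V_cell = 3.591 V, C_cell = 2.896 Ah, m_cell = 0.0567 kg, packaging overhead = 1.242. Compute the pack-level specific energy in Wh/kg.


Step 1: V_pack = 14 * 3.591 = 50.274 V
Step 2: C_pack = 7 * 2.896 = 20.272 Ah
Step 3: E_pack = V_pack * C_pack = 50.274 * 20.272 = 1019.2 Wh
Step 4: m_pack = 14 * 7 * 0.0567 * 1.242 = 6.9013 kg
Step 5: ED = E_pack / m_pack = 1019.2 / 6.9013 = 147.7 Wh/kg

147.7 Wh/kg


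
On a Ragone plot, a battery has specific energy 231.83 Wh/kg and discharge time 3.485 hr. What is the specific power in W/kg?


P_specific = E / t = 231.83 / 3.485 = 66.52 W/kg

66.52 W/kg


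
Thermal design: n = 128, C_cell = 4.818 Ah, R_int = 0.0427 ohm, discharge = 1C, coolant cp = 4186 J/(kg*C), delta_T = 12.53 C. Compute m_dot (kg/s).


Step 1: I = 1 * 4.818 = 4.818 A
Step 2: Q_cell = I^2 * R = 4.818^2 * 0.0427 = 0.9912 W
Step 3: Q_total = 128 * 0.9912 = 126.87 W
Step 4: m_dot = Q_total / (cp * dT) = 126.87 / (4186 * 12.53) = 0.002419 kg/s

0.002419 kg/s


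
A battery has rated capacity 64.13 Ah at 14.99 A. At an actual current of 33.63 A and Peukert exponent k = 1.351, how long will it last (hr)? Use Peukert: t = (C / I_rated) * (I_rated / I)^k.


Step 1: t_rated = C / I_rated = 64.13 / 14.99 = 4.2782 hr
Step 2: ratio = 14.99 / 33.63 = 0.44573
Step 3: ratio^k = 0.44573^1.351 = 0.33566
Step 4: t = t_rated * ratio^k = 4.2782 * 0.33566 = 1.436 hr

1.436 hr


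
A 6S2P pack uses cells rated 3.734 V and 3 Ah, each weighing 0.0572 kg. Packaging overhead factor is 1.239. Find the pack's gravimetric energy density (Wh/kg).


Step 1: V_pack = 6 * 3.734 = 22.404 V
Step 2: C_pack = 2 * 3 = 6 Ah
Step 3: E_pack = V_pack * C_pack = 22.404 * 6 = 134.42 Wh
Step 4: m_pack = 6 * 2 * 0.0572 * 1.239 = 0.85045 kg
Step 5: ED = E_pack / m_pack = 134.42 / 0.85045 = 158.1 Wh/kg

158.1 Wh/kg


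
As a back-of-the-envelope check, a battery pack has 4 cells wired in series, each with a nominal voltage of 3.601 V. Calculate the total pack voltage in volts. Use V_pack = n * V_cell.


V_pack = n * V_cell = 4 * 3.601 = 14.404 V

14.404 V


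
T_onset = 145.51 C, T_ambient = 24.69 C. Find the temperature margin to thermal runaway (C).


margin = T_onset - T_ambient = 145.51 - 24.69 = 120.82 C

120.82 C


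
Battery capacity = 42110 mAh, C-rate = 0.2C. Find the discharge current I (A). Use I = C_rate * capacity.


Convert: capacity = 42110 mAh = 42.11 Ah
At 0.2C: I = 0.2 * 42.11 Ah = 8.422 A

8.422 A


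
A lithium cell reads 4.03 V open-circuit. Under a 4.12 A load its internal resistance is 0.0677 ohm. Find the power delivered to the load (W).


Step 1: V_terminal = OCV - I*R = 4.03 - 4.12 * 0.0677 = 3.7511 V
Step 2: P_out = V_terminal * I = 3.7511 * 4.12 = 15.45 W

15.45 W


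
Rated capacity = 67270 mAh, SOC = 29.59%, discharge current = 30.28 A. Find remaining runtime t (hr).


Convert: C_total = 67270 mAh = 67.27 Ah
Step 1: remaining = SOC/100 * C_total = 29.59/100 * 67.27 = 19.905 Ah
Step 2: t = remaining / I = 19.905 / 30.28 = 0.6574 hr

0.6574 hr


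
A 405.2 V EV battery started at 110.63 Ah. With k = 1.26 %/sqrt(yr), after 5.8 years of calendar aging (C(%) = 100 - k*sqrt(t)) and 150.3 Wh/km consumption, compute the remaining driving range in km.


Step 1: capacity retention = 100 - 1.26 * sqrt(5.8) = 100 - 1.26 * 2.4083 = 96.966%
Step 2: C_now = 110.63 * 96.966/100 = 107.27 Ah
Step 3: E_pack = V * C_now = 405.2 * 107.27 = 43466 Wh
Step 4: range = E_pack / consumption = 43466 / 150.3 = 289.2 km

289.2 km


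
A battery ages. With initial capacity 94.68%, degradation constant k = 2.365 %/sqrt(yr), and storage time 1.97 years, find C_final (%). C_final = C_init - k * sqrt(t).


Step 1: sqrt(1.97 yr) = 1.4036
Step 2: drop = 2.365 * 1.4036 = 3.3195
Step 3: C_final = 94.68 - 3.3195 = 91.36%

91.36%


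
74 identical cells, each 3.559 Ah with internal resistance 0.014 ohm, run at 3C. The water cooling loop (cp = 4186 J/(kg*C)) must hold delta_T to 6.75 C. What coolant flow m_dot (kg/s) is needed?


Step 1: I = 3 * 3.559 = 10.677 A
Step 2: Q_cell = I^2 * R = 10.677^2 * 0.014 = 1.596 W
Step 3: Q_total = 74 * 1.596 = 118.1 W
Step 4: m_dot = Q_total / (cp * dT) = 118.1 / (4186 * 6.75) = 0.004180 kg/s

0.004180 kg/s


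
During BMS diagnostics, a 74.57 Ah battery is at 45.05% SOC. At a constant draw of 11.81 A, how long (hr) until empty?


Step 1: remaining = SOC/100 * C_total = 45.05/100 * 74.57 = 33.594 Ah
Step 2: t = remaining / I = 33.594 / 11.81 = 2.845 hr

2.845 hr


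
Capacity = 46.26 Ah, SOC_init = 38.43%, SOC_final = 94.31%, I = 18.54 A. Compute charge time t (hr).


Step 1: dSOC = 94.31% - 38.43% = 55.88%
Step 2: delta_Ah = 46.26 * 55.88 / 100 = 25.85 Ah
Step 3: t = 25.85 / 18.54 = 1.394 hr

1.394 hr


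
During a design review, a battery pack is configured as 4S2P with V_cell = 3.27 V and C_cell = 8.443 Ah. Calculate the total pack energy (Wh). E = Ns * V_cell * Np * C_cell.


E = Ns * Vcell * Np * Ccell = 4 * 3.27 * 2 * 8.443 = 220.9 Wh

220.9 Wh


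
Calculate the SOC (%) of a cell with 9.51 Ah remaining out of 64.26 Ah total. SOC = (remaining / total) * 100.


SOC = (remaining / total) * 100 = (9.51 / 64.26) * 100 = 14.80%

14.80%


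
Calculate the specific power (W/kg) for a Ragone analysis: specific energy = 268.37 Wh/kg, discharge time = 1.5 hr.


P_specific = E / t = 268.37 / 1.5 = 178.9 W/kg

178.9 W/kg


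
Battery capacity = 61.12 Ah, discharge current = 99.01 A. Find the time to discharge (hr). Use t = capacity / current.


t = capacity / current = 61.12 / 99.01 = 0.6173 hr

0.6173 hr


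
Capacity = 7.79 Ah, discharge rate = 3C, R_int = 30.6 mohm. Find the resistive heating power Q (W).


Convert: R = 30.6 mohm = 0.0306 ohm
Step 1: I = C_rate * capacity = 3 * 7.79 = 23.37 A
Step 2: Q = I^2 * R = 23.37^2 * 0.0306 = 546.16 * 0.0306 = 16.71 W

16.71 W


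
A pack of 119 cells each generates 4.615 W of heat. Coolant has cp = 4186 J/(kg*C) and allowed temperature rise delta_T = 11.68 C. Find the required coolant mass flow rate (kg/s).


Step 1: Total heat Q = 119 * 4.615 W = 549.19 W
Step 2: denom = cp * dT = 4186 * 11.68 = 48892
Step 3: m_dot = 549.19 / 48892 = 0.01123 kg/s

0.01123 kg/s


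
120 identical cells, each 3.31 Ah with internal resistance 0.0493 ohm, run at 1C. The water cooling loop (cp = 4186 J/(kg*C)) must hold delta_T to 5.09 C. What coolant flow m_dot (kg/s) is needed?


Step 1: I = 1 * 3.31 = 3.31 A
Step 2: Q_cell = I^2 * R = 3.31^2 * 0.0493 = 0.54014 W
Step 3: Q_total = 120 * 0.54014 = 64.817 W
Step 4: m_dot = Q_total / (cp * dT) = 64.817 / (4186 * 5.09) = 0.003042 kg/s

0.003042 kg/s


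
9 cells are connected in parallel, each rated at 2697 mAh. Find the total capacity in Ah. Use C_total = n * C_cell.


Convert: C_cell = 2697 mAh = 2.697 Ah
C_total = 9 * 2.697 = 24.273 Ah

24.273 Ah


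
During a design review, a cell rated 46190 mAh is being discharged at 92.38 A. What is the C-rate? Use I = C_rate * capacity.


Convert: capacity = 46190 mAh = 46.19 Ah
C_rate = I / capacity = 92.38 / 46.19 = 2C

2C


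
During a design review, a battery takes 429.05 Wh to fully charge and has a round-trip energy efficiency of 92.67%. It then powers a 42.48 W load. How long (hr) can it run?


Step 1: E_discharge = eta/100 * E_charge = 92.67/100 * 429.05 = 397.6 Wh
Step 2: t = E_discharge / P = 397.6 / 42.48 = 9.360 hr

9.360 hr


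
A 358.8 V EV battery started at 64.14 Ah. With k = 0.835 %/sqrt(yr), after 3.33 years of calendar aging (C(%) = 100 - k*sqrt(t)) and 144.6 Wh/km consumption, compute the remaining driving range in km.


Step 1: capacity retention = 100 - 0.835 * sqrt(3.33) = 100 - 0.835 * 1.8248 = 98.476%
Step 2: C_now = 64.14 * 98.476/100 = 63.163 Ah
Step 3: E_pack = V * C_now = 358.8 * 63.163 = 22663 Wh
Step 4: range = E_pack / consumption = 22663 / 144.6 = 156.7 km

156.7 km


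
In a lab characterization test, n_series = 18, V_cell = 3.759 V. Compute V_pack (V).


Series voltages add: 18 * 3.759 V = 67.662 V

67.662 V


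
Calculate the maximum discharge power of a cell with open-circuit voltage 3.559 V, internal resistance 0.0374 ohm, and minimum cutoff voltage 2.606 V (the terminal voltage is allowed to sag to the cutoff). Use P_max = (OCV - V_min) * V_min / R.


dV = OCV - V_min = 0.953 V (so I_max = dV / R)
P_max = dV * V_min / R = 0.953 * 2.606 / 0.0374 = 66.40 W

66.40 W


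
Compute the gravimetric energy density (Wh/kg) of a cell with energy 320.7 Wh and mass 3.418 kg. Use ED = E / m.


ED = E / m = 320.7 / 3.418 = 93.83 Wh/kg

93.83 Wh/kg


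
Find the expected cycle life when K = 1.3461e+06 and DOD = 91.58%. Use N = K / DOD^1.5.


DOD^1.5 = 876.4
N = K / DOD^1.5 = 1.3461e+06 / 876.4 = 1536

1536 cycles


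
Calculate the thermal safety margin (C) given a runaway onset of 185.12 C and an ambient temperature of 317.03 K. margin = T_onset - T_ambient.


Convert: T_ambient = 317.03 K = 43.88 C
margin = 185.12 - 43.88 = 141.24 C

141.24 C


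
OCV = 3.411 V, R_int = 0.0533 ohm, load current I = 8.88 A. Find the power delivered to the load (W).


Step 1: V_terminal = OCV - I*R = 3.411 - 8.88 * 0.0533 = 2.9377 V
Step 2: P_out = V_terminal * I = 2.9377 * 8.88 = 26.09 W

26.09 W


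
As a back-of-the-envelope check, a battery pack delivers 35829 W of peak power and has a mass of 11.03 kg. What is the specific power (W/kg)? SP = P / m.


Specific power = 35829 W / 11.03 kg = 3248 W/kg

3248 W/kg


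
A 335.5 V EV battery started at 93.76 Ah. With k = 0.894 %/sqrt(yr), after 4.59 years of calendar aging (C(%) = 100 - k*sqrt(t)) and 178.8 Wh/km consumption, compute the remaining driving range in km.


Step 1: capacity retention = 100 - 0.894 * sqrt(4.59) = 100 - 0.894 * 2.1424 = 98.085%
Step 2: C_now = 93.76 * 98.085/100 = 91.964 Ah
Step 3: E_pack = V * C_now = 335.5 * 91.964 = 30854 Wh
Step 4: range = E_pack / consumption = 30854 / 178.8 = 172.6 km

172.6 km


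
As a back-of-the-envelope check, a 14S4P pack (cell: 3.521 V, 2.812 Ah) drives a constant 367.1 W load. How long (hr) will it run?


Step 1: E_pack = Ns * V_cell * Np * C_cell = 14 * 3.521 * 4 * 2.812 = 554.46 Wh
Step 2: t = E_pack / P = 554.46 / 367.1 = 1.510 hr

1.510 hr


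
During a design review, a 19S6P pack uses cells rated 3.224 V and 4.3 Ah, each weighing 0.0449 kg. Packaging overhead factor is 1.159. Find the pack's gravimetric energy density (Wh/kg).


Step 1: V_pack = 19 * 3.224 = 61.256 V
Step 2: C_pack = 6 * 4.3 = 25.8 Ah
Step 3: E_pack = V_pack * C_pack = 61.256 * 25.8 = 1580.4 Wh
Step 4: m_pack = 19 * 6 * 0.0449 * 1.159 = 5.9325 kg
Step 5: ED = E_pack / m_pack = 1580.4 / 5.9325 = 266.4 Wh/kg

266.4 Wh/kg


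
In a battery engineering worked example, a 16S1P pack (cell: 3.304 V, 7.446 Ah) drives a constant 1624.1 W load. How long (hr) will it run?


Step 1: E_pack = Ns * V_cell * Np * C_cell = 16 * 3.304 * 1 * 7.446 = 393.63 Wh
Step 2: t = E_pack / P = 393.63 / 1624.1 = 0.2424 hr

0.2424 hr


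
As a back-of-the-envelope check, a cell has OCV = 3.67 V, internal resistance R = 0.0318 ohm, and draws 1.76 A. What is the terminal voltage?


V = OCV - I*R = 3.67 - 1.76 * 0.0318 = 3.614 V

3.614 V


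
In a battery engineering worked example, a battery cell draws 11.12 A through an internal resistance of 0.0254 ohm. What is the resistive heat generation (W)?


Q = I^2 * R = 11.12^2 * 0.0254 = 3.141 W

3.141 W


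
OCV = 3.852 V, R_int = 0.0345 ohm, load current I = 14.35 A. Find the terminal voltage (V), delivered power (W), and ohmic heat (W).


Step 1: V_terminal = OCV - I*R = 3.852 - 14.35 * 0.0345 = 3.3569 V
Step 2: P_out = V_terminal * I = 3.3569 * 14.35 = 48.17 W
Step 3: Q = I^2 * R = 14.35^2 * 0.0345 = 7.104 W

V=3.3569 V, P=48.17 W, Q=7.104 W


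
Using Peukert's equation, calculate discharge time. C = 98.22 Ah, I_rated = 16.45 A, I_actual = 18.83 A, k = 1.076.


t_rated = C / I_rated = 98.22 / 16.45 = 5.9708 hr
(I_rated/I)^k = (0.87361)^1.076 = 0.86468
t = t_rated * (I_rated/I)^k = 5.9708 * 0.86468 = 5.163 hr

5.163 hr


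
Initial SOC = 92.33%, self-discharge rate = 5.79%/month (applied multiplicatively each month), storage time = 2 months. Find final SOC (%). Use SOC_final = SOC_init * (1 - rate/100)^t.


Monthly retention factor = 1 - 5.79/100 = 0.9421
Over 2 months: factor^2 = 0.88755
SOC_final = 92.33 * 0.88755 = 81.95%

81.95%


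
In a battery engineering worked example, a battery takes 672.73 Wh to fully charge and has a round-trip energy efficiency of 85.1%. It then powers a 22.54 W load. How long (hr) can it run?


Step 1: E_discharge = eta/100 * E_charge = 85.1/100 * 672.73 = 572.49 Wh
Step 2: t = E_discharge / P = 572.49 / 22.54 = 25.40 hr

25.40 hr


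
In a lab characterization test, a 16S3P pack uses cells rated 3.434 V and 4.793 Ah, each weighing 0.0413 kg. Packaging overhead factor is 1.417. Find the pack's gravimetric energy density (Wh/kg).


Step 1: V_pack = 16 * 3.434 = 54.944 V
Step 2: C_pack = 3 * 4.793 = 14.379 Ah
Step 3: E_pack = V_pack * C_pack = 54.944 * 14.379 = 790.04 Wh
Step 4: m_pack = 16 * 3 * 0.0413 * 1.417 = 2.8091 kg
Step 5: ED = E_pack / m_pack = 790.04 / 2.8091 = 281.2 Wh/kg

281.2 Wh/kg


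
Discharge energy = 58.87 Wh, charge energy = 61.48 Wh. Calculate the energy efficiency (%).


Round-trip efficiency = 58.87/61.48 * 100% = 95.75%

95.75%


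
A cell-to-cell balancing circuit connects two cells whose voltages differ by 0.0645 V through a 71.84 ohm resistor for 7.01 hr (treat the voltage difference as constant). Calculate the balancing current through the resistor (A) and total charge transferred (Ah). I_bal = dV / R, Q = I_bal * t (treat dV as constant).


First, Ohm's law: I_bal = 0.0645 V / 71.84 ohm = 8.9783e-04 A
Then Q = I * t = 8.9783e-04 A * 7.01 hr = 0.006294 Ah

I=8.9783e-04 A, Q=0.006294 Ah


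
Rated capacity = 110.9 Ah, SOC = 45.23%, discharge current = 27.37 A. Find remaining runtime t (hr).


Step 1: remaining = SOC/100 * C_total = 45.23/100 * 110.9 = 50.16 Ah
Step 2: t = remaining / I = 50.16 / 27.37 = 1.833 hr

1.833 hr


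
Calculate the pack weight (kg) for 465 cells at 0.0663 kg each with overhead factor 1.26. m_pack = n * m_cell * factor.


m_pack = n * m_cell * overhead = 465 * 0.0663 * 1.26 = 38.85 kg

38.85 kg


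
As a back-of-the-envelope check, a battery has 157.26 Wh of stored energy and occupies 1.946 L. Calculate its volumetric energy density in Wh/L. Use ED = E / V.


ED = E / V = 157.26 / 1.946 = 80.81 Wh/L

80.81 Wh/L


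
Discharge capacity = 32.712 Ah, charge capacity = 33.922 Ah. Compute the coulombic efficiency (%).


eta_c = Q_dis / Q_chg * 100 = 32.712 / 33.922 * 100 = 96.43%

96.43%


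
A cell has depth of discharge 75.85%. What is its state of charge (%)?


SOC = 100 - DOD = 100 - 75.85 = 24.15%

24.15%


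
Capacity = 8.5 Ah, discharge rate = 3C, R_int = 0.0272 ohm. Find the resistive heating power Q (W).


Step 1: I = C_rate * capacity = 3 * 8.5 = 25.5 A
Step 2: Q = I^2 * R = 25.5^2 * 0.0272 = 650.25 * 0.0272 = 17.69 W

17.69 W


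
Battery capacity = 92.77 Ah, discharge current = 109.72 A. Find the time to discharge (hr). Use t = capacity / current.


t = capacity / current = 92.77 / 109.72 = 0.8455 hr

0.8455 hr


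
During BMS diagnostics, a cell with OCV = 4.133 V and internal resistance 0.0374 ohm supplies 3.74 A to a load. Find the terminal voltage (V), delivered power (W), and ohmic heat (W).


Step 1: V_terminal = OCV - I*R = 4.133 - 3.74 * 0.0374 = 3.9931 V
Step 2: P_out = V_terminal * I = 3.9931 * 3.74 = 14.93 W
Step 3: Q = I^2 * R = 3.74^2 * 0.0374 = 0.5231 W

V=3.9931 V, P=14.93 W, Q=0.5231 W


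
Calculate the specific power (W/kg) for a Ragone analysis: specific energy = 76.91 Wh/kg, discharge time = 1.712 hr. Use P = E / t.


Specific power = 76.91 Wh/kg / 1.712 hr = 44.92 W/kg

44.92 W/kg


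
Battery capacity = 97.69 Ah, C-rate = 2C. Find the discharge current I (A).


At 2C: I = 2 * 97.69 Ah = 195.38 A

195.38 A


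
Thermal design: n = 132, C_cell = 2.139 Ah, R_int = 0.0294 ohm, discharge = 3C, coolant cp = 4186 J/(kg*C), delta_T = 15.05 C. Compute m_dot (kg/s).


Step 1: I = 3 * 2.139 = 6.417 A
Step 2: Q_cell = I^2 * R = 6.417^2 * 0.0294 = 1.2106 W
Step 3: Q_total = 132 * 1.2106 = 159.8 W
Step 4: m_dot = Q_total / (cp * dT) = 159.8 / (4186 * 15.05) = 0.002537 kg/s

0.002537 kg/s


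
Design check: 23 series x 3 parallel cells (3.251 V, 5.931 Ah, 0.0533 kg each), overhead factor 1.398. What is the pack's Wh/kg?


Step 1: V_pack = 23 * 3.251 = 74.773 V
Step 2: C_pack = 3 * 5.931 = 17.793 Ah
Step 3: E_pack = V_pack * C_pack = 74.773 * 17.793 = 1330.4 Wh
Step 4: m_pack = 23 * 3 * 0.0533 * 1.398 = 5.1414 kg
Step 5: ED = E_pack / m_pack = 1330.4 / 5.1414 = 258.8 Wh/kg

258.8 Wh/kg


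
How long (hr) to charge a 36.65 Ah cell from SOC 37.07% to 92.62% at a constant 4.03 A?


Step 1: dSOC = 92.62% - 37.07% = 55.55%
Step 2: delta_Ah = 36.65 * 55.55 / 100 = 20.359 Ah
Step 3: t = 20.359 / 4.03 = 5.052 hr

5.052 hr


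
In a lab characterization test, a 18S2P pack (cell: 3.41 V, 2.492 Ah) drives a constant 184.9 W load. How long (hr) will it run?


Step 1: E_pack = Ns * V_cell * Np * C_cell = 18 * 3.41 * 2 * 2.492 = 305.92 Wh
Step 2: t = E_pack / P = 305.92 / 184.9 = 1.655 hr

1.655 hr


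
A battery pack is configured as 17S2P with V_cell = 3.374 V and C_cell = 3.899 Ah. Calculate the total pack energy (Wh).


V_pack = 17 * 3.374 = 57.358 V
C_pack = 2 * 3.899 = 7.798 Ah
E = V_pack * C_pack = 57.358 * 7.798 = 447.3 Wh

447.3 Wh


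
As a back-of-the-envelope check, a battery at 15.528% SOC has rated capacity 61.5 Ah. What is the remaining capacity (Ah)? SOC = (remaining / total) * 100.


remaining = SOC / 100 * total = 15.528 / 100 * 61.5 = 9.550 Ah

9.550 Ah


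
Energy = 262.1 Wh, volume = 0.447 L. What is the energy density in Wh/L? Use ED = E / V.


Volumetric ED = 262.1 Wh / 0.447 L = 586.4 Wh/L

586.4 Wh/L


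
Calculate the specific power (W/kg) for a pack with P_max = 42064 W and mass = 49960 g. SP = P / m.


Convert: m = 49960 g = 49.96 kg
Specific power = 42064 W / 49.96 kg = 842.0 W/kg

842.0 W/kg


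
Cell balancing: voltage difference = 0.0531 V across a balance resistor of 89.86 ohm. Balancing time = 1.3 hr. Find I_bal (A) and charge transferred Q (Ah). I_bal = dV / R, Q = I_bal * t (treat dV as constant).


First, Ohm's law: I_bal = 0.0531 V / 89.86 ohm = 5.9092e-04 A
Then Q = I * t = 5.9092e-04 A * 1.3 hr = 7.682e-04 Ah

I=5.9092e-04 A, Q=7.682e-04 Ah


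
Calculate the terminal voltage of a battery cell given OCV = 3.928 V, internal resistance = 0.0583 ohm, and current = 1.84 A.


IR drop = 1.84 * 0.0583 = 0.10727 V
V = 3.928 - 0.10727 = 3.821 V

3.821 V


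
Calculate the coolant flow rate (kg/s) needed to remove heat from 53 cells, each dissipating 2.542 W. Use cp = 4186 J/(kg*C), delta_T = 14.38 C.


Step 1: Total heat Q = 53 * 2.542 W = 134.73 W
Step 2: denom = cp * dT = 4186 * 14.38 = 60195
Step 3: m_dot = 134.73 / 60195 = 0.002238 kg/s

0.002238 kg/s


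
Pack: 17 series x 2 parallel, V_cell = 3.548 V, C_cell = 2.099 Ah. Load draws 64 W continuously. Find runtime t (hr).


Step 1: E_pack = Ns * V_cell * Np * C_cell = 17 * 3.548 * 2 * 2.099 = 253.21 Wh
Step 2: t = E_pack / P = 253.21 / 64 = 3.956 hr

3.956 hr


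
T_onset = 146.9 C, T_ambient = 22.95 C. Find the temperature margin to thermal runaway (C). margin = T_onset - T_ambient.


Safety margin = 146.9 C - 22.95 C = 123.95 C

123.95 C


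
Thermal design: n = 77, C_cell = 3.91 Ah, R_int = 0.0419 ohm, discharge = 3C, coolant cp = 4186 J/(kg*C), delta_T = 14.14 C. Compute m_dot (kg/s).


Step 1: I = 3 * 3.91 = 11.73 A
Step 2: Q_cell = I^2 * R = 11.73^2 * 0.0419 = 5.7651 W
Step 3: Q_total = 77 * 5.7651 = 443.91 W
Step 4: m_dot = Q_total / (cp * dT) = 443.91 / (4186 * 14.14) = 0.007500 kg/s

0.007500 kg/s


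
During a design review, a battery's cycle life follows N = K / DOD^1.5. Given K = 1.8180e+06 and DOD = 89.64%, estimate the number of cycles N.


Step 1: DOD^1.5 = 89.64^1.5 = 848.7
Step 2: N = 1.8180e+06 / 848.7 = 2142 cycles

2142 cycles


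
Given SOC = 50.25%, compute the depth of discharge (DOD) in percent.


Complement of SOC: DOD = 100% - 50.25% = 49.75%

49.75%


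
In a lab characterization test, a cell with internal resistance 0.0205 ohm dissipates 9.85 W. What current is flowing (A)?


I = sqrt(Q / R) = sqrt(9.85 / 0.0205) = sqrt(480.49) = 21.92 A

21.92 A


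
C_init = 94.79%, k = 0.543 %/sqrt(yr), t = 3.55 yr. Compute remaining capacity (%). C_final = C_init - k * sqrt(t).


sqrt(t) = sqrt(3.55) = 1.8841
C_final = 94.79 - 0.543 * 1.8841 = 93.77%

93.77%


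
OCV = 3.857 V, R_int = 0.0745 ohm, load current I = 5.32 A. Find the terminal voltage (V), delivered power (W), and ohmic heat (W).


Step 1: V_terminal = OCV - I*R = 3.857 - 5.32 * 0.0745 = 3.4607 V
Step 2: P_out = V_terminal * I = 3.4607 * 5.32 = 18.41 W
Step 3: Q = I^2 * R = 5.32^2 * 0.0745 = 2.109 W

V=3.4607 V, P=18.41 W, Q=2.109 W


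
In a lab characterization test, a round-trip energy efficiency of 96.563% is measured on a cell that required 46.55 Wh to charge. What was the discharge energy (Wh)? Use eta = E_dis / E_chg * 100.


E_dis = eta/100 * E_chg = 96.563/100 * 46.55 = 44.95 Wh

44.95 Wh


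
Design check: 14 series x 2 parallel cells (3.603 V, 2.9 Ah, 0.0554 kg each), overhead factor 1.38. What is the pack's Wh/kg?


Step 1: V_pack = 14 * 3.603 = 50.442 V
Step 2: C_pack = 2 * 2.9 = 5.8 Ah
Step 3: E_pack = V_pack * C_pack = 50.442 * 5.8 = 292.56 Wh
Step 4: m_pack = 14 * 2 * 0.0554 * 1.38 = 2.1407 kg
Step 5: ED = E_pack / m_pack = 292.56 / 2.1407 = 136.7 Wh/kg

136.7 Wh/kg


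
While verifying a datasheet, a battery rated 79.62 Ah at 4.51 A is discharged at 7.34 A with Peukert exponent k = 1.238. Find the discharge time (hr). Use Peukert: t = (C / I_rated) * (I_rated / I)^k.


t_rated = C / I_rated = 79.62 / 4.51 = 17.654 hr
(I_rated/I)^k = (0.61444)^1.238 = 0.54719
t = t_rated * (I_rated/I)^k = 17.654 * 0.54719 = 9.660 hr

9.660 hr


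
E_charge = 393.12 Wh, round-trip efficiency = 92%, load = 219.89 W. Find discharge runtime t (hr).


Step 1: E_discharge = eta/100 * E_charge = 92/100 * 393.12 = 361.67 Wh
Step 2: t = E_discharge / P = 361.67 / 219.89 = 1.645 hr

1.645 hr


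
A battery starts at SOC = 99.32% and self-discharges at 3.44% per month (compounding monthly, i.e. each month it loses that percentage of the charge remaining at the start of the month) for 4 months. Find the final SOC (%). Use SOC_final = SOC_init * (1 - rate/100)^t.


decay = (1 - 3.44/100)^4 = 0.86934
SOC_final = 99.32 * 0.86934 = 86.34%

86.34%


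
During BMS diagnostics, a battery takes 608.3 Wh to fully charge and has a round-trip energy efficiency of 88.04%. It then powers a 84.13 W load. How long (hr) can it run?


Step 1: E_discharge = eta/100 * E_charge = 88.04/100 * 608.3 = 535.55 Wh
Step 2: t = E_discharge / P = 535.55 / 84.13 = 6.366 hr

6.366 hr


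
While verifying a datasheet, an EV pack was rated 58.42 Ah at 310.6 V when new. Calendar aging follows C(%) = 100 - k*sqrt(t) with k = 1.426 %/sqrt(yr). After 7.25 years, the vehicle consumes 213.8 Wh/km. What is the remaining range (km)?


Step 1: capacity retention = 100 - 1.426 * sqrt(7.25) = 100 - 1.426 * 2.6926 = 96.16%
Step 2: C_now = 58.42 * 96.16/100 = 56.177 Ah
Step 3: E_pack = V * C_now = 310.6 * 56.177 = 17449 Wh
Step 4: range = E_pack / consumption = 17449 / 213.8 = 81.61 km

81.61 km


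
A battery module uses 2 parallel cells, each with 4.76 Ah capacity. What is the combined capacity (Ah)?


Parallel capacities add: 2 * 4.76 Ah = 9.52 Ah

9.52 Ah


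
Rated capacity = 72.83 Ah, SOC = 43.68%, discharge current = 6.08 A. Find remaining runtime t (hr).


Step 1: remaining = SOC/100 * C_total = 43.68/100 * 72.83 = 31.812 Ah
Step 2: t = remaining / I = 31.812 / 6.08 = 5.232 hr

5.232 hr


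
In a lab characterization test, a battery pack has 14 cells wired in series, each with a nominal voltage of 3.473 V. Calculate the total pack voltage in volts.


V_pack = n * V_cell = 14 * 3.473 = 48.622 V

48.622 V


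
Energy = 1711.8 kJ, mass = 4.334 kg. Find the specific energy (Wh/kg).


Convert: E = 1711.8 kJ = 475.5 Wh
ED = E / m = 475.5 / 4.334 = 109.7 Wh/kg

109.7 Wh/kg


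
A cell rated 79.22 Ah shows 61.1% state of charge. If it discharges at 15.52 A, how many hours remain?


Step 1: remaining = SOC/100 * C_total = 61.1/100 * 79.22 = 48.403 Ah
Step 2: t = remaining / I = 48.403 / 15.52 = 3.119 hr

3.119 hr


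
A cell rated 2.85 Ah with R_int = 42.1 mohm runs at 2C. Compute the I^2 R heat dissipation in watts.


Convert: R = 42.1 mohm = 0.0421 ohm
Step 1: I = C_rate * capacity = 2 * 2.85 = 5.7 A
Step 2: Q = I^2 * R = 5.7^2 * 0.0421 = 32.49 * 0.0421 = 1.368 W

1.368 W


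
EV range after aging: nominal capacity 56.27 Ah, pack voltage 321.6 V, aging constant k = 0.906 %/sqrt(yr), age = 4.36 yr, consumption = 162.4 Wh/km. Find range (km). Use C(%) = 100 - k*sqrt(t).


Step 1: capacity retention = 100 - 0.906 * sqrt(4.36) = 100 - 0.906 * 2.0881 = 98.108%
Step 2: C_now = 56.27 * 98.108/100 = 55.205 Ah
Step 3: E_pack = V * C_now = 321.6 * 55.205 = 17754 Wh
Step 4: range = E_pack / consumption = 17754 / 162.4 = 109.3 km

109.3 km


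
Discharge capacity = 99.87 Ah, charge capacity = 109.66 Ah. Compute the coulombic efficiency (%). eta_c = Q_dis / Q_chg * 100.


eta_c = Q_dis / Q_chg * 100 = 99.87 / 109.66 * 100 = 91.07%

91.07%


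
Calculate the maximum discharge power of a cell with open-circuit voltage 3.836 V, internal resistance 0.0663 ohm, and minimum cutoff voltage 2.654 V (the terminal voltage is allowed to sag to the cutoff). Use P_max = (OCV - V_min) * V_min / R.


P_max = (OCV - V_min) * V_min / R = (3.836 - 2.654) * 2.654 / 0.0663 = 1.182 * 2.654 / 0.0663 = 47.32 W

47.32 W


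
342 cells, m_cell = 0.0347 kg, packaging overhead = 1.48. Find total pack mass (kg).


Cell mass sum = 342 * 0.0347 = 11.867 kg
With overhead 1.48: m_pack = 11.867 * 1.48 = 17.56 kg

17.56 kg


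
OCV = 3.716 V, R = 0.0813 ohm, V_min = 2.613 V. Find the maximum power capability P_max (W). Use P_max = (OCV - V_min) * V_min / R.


dV = OCV - V_min = 1.103 V (so I_max = dV / R)
P_max = dV * V_min / R = 1.103 * 2.613 / 0.0813 = 35.45 W

35.45 W


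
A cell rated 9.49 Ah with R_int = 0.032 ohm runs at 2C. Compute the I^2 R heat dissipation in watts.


Step 1: I = C_rate * capacity = 2 * 9.49 = 18.98 A
Step 2: Q = I^2 * R = 18.98^2 * 0.032 = 360.24 * 0.032 = 11.53 W

11.53 W


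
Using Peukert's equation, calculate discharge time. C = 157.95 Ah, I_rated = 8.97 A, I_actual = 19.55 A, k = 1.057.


t_rated = C / I_rated = 157.95 / 8.97 = 17.609 hr
(I_rated/I)^k = (0.45882)^1.057 = 0.43889
t = t_rated * (I_rated/I)^k = 17.609 * 0.43889 = 7.728 hr

7.728 hr


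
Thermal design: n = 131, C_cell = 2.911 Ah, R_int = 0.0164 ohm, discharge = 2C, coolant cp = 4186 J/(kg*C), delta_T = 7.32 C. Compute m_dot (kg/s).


Step 1: I = 2 * 2.911 = 5.822 A
Step 2: Q_cell = I^2 * R = 5.822^2 * 0.0164 = 0.55589 W
Step 3: Q_total = 131 * 0.55589 = 72.822 W
Step 4: m_dot = Q_total / (cp * dT) = 72.822 / (4186 * 7.32) = 0.002377 kg/s

0.002377 kg/s


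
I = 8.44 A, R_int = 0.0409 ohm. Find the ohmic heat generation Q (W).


Q = I^2 * R = 8.44^2 * 0.0409 = 2.913 W

2.913 W


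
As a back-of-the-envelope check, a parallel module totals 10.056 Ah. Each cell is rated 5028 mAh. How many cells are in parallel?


Convert: C_cell = 5028 mAh = 5.028 Ah
n = C_total / C_cell = 10.056 / 5.028 = 2

2


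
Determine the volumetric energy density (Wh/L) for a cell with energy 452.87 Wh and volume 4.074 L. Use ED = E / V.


ED = E / V = 452.87 / 4.074 = 111.2 Wh/L

111.2 Wh/L


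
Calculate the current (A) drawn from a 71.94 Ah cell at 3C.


I = C_rate * capacity = 3 * 71.94 = 215.82 A

215.82 A


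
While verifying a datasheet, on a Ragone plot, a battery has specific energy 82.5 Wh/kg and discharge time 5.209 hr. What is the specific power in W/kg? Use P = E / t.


Specific power = 82.5 Wh/kg / 5.209 hr = 15.84 W/kg

15.84 W/kg


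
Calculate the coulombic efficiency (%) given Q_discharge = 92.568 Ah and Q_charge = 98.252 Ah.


eta_c = Q_dis / Q_chg * 100 = 92.568 / 98.252 * 100 = 94.21%

94.21%


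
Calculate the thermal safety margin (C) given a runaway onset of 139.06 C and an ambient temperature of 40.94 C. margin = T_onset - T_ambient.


margin = T_onset - T_ambient = 139.06 - 40.94 = 98.12 C

98.12 C


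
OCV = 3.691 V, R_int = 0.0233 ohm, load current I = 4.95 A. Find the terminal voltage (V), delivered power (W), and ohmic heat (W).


Step 1: V_terminal = OCV - I*R = 3.691 - 4.95 * 0.0233 = 3.5757 V
Step 2: P_out = V_terminal * I = 3.5757 * 4.95 = 17.70 W
Step 3: Q = I^2 * R = 4.95^2 * 0.0233 = 0.5709 W

V=3.5757 V, P=17.70 W, Q=0.5709 W


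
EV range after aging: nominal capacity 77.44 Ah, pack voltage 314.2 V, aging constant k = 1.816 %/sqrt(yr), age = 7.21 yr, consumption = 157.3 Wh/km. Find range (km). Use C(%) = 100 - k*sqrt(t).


Step 1: capacity retention = 100 - 1.816 * sqrt(7.21) = 100 - 1.816 * 2.6851 = 95.124%
Step 2: C_now = 77.44 * 95.124/100 = 73.664 Ah
Step 3: E_pack = V * C_now = 314.2 * 73.664 = 23145 Wh
Step 4: range = E_pack / consumption = 23145 / 157.3 = 147.1 km

147.1 km


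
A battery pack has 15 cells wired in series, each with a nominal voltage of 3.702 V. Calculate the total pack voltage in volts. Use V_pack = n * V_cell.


V_pack = n * V_cell = 15 * 3.702 = 55.53 V

55.53 V


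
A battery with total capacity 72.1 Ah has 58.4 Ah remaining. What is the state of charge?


SOC% = 58.4 / 72.1 * 100 = 81.00%

81.00%


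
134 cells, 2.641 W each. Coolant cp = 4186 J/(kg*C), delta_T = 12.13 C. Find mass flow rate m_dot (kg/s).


Step 1: Total heat Q = 134 * 2.641 W = 353.89 W
Step 2: denom = cp * dT = 4186 * 12.13 = 50776
Step 3: m_dot = 353.89 / 50776 = 0.006970 kg/s

0.006970 kg/s


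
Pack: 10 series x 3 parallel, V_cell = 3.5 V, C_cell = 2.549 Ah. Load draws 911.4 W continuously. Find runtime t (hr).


Step 1: E_pack = Ns * V_cell * Np * C_cell = 10 * 3.5 * 3 * 2.549 = 267.65 Wh
Step 2: t = E_pack / P = 267.65 / 911.4 = 0.2937 hr

0.2937 hr


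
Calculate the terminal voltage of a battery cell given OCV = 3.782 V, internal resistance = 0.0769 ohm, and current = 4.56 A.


V = OCV - I*R = 3.782 - 4.56 * 0.0769 = 3.431 V

3.431 V


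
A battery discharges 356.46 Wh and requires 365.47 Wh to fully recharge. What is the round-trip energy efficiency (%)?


Round-trip efficiency = 356.46/365.47 * 100% = 97.53%

97.53%


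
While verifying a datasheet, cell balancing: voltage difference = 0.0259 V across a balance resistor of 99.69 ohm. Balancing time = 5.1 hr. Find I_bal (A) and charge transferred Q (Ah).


First, Ohm's law: I_bal = 0.0259 V / 99.69 ohm = 2.5981e-04 A
Then Q = I * t = 2.5981e-04 A * 5.1 hr = 0.001325 Ah

I=2.5981e-04 A, Q=0.001325 Ah


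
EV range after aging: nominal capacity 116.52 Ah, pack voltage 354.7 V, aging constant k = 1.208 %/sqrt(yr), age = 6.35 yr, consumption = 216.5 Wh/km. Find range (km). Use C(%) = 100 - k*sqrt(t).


Step 1: capacity retention = 100 - 1.208 * sqrt(6.35) = 100 - 1.208 * 2.5199 = 96.956%
Step 2: C_now = 116.52 * 96.956/100 = 112.97 Ah
Step 3: E_pack = V * C_now = 354.7 * 112.97 = 40070 Wh
Step 4: range = E_pack / consumption = 40070 / 216.5 = 185.1 km

185.1 km


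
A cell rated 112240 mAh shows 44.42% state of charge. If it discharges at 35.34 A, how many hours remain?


Convert: C_total = 112240 mAh = 112.24 Ah
Step 1: remaining = SOC/100 * C_total = 44.42/100 * 112.24 = 49.857 Ah
Step 2: t = remaining / I = 49.857 / 35.34 = 1.411 hr

1.411 hr


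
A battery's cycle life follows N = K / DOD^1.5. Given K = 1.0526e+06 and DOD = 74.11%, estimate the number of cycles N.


Step 1: DOD^1.5 = 74.11^1.5 = 637.99
Step 2: N = 1.0526e+06 / 637.99 = 1650 cycles

1650 cycles


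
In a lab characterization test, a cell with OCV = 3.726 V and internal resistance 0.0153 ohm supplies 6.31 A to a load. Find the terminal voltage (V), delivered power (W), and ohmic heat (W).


Step 1: V_terminal = OCV - I*R = 3.726 - 6.31 * 0.0153 = 3.6295 V
Step 2: P_out = V_terminal * I = 3.6295 * 6.31 = 22.90 W
Step 3: Q = I^2 * R = 6.31^2 * 0.0153 = 0.6092 W

V=3.6295 V, P=22.90 W, Q=0.6092 W


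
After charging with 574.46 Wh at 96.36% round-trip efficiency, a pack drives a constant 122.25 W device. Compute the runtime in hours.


Step 1: E_discharge = eta/100 * E_charge = 96.36/100 * 574.46 = 553.55 Wh
Step 2: t = E_discharge / P = 553.55 / 122.25 = 4.528 hr

4.528 hr


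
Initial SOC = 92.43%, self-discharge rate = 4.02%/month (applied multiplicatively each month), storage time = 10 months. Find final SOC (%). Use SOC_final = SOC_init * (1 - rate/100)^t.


decay = (1 - 4.02/100)^10 = 0.66345
SOC_final = 92.43 * 0.66345 = 61.32%

61.32%


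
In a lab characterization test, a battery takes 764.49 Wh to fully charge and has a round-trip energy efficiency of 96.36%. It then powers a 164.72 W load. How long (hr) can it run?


Step 1: E_discharge = eta/100 * E_charge = 96.36/100 * 764.49 = 736.66 Wh
Step 2: t = E_discharge / P = 736.66 / 164.72 = 4.472 hr

4.472 hr


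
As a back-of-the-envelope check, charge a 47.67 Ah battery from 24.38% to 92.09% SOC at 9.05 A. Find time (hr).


delta_Ah = 47.67 * (92.09 - 24.38) / 100 = 32.277 Ah
t = delta_Ah / I = 32.277 / 9.05 = 3.567 hr

3.567 hr


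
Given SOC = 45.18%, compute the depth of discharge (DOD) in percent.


Complement of SOC: DOD = 100% - 45.18% = 54.82%

54.82%


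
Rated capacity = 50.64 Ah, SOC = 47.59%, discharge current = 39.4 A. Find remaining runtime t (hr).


Step 1: remaining = SOC/100 * C_total = 47.59/100 * 50.64 = 24.1 Ah
Step 2: t = remaining / I = 24.1 / 39.4 = 0.6117 hr

0.6117 hr


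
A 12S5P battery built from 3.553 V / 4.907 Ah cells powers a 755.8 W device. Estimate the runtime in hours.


Step 1: E_pack = Ns * V_cell * Np * C_cell = 12 * 3.553 * 5 * 4.907 = 1046.1 Wh
Step 2: t = E_pack / P = 1046.1 / 755.8 = 1.384 hr

1.384 hr


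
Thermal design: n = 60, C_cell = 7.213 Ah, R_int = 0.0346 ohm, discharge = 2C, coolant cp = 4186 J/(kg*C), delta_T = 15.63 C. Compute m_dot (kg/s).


Step 1: I = 2 * 7.213 = 14.426 A
Step 2: Q_cell = I^2 * R = 14.426^2 * 0.0346 = 7.2006 W
Step 3: Q_total = 60 * 7.2006 = 432.04 W
Step 4: m_dot = Q_total / (cp * dT) = 432.04 / (4186 * 15.63) = 0.006603 kg/s

0.006603 kg/s


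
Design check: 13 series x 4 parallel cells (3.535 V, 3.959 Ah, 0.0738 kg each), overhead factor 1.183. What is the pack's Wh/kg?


Step 1: V_pack = 13 * 3.535 = 45.955 V
Step 2: C_pack = 4 * 3.959 = 15.836 Ah
Step 3: E_pack = V_pack * C_pack = 45.955 * 15.836 = 727.74 Wh
Step 4: m_pack = 13 * 4 * 0.0738 * 1.183 = 4.5399 kg
Step 5: ED = E_pack / m_pack = 727.74 / 4.5399 = 160.3 Wh/kg

160.3 Wh/kg


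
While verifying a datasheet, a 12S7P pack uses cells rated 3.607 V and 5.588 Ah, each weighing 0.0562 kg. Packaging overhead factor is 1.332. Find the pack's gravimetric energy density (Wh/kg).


Step 1: V_pack = 12 * 3.607 = 43.284 V
Step 2: C_pack = 7 * 5.588 = 39.116 Ah
Step 3: E_pack = V_pack * C_pack = 43.284 * 39.116 = 1693.1 Wh
Step 4: m_pack = 12 * 7 * 0.0562 * 1.332 = 6.2881 kg
Step 5: ED = E_pack / m_pack = 1693.1 / 6.2881 = 269.3 Wh/kg

269.3 Wh/kg


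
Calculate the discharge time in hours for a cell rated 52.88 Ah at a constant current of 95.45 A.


t = capacity / current = 52.88 / 95.45 = 0.5540 hr

0.5540 hr


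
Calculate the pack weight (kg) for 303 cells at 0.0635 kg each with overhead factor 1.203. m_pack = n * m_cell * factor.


Cell mass sum = 303 * 0.0635 = 19.241 kg
With overhead 1.203: m_pack = 19.241 * 1.203 = 23.15 kg

23.15 kg


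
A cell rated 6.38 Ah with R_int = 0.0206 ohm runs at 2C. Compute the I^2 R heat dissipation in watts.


Step 1: I = C_rate * capacity = 2 * 6.38 = 12.76 A
Step 2: Q = I^2 * R = 12.76^2 * 0.0206 = 162.82 * 0.0206 = 3.354 W

3.354 W


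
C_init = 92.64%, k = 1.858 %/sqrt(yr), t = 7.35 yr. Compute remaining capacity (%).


sqrt(t) = sqrt(7.35) = 2.7111
C_final = 92.64 - 1.858 * 2.7111 = 87.60%

87.60%


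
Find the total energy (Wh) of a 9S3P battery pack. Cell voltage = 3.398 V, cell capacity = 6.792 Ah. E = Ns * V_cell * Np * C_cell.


E = Ns * Vcell * Np * Ccell = 9 * 3.398 * 3 * 6.792 = 623.1 Wh

623.1 Wh


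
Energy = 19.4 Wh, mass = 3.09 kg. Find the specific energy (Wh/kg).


ED = E / m = 19.4 / 3.09 = 6.278 Wh/kg

6.278 Wh/kg


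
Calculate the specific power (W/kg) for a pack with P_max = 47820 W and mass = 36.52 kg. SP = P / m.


SP = P / m = 47820 / 36.52 = 1309 W/kg

1309 W/kg


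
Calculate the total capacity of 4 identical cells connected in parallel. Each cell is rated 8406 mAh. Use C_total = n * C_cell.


Convert: C_cell = 8406 mAh = 8.406 Ah
C_total = 4 * 8.406 = 33.624 Ah

33.624 Ah


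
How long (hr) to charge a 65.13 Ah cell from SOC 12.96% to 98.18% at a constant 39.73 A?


delta_Ah = 65.13 * (98.18 - 12.96) / 100 = 55.504 Ah
t = delta_Ah / I = 55.504 / 39.73 = 1.397 hr

1.397 hr


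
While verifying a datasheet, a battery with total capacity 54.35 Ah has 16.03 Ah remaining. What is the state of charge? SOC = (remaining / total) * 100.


SOC = (remaining / total) * 100 = (16.03 / 54.35) * 100 = 29.49%

29.49%


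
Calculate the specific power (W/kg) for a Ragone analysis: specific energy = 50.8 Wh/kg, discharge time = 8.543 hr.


Specific power = 50.8 Wh/kg / 8.543 hr = 5.946 W/kg

5.946 W/kg


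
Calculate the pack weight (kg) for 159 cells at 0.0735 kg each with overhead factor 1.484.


m_pack = n * m_cell * overhead = 159 * 0.0735 * 1.484 = 17.34 kg

17.34 kg


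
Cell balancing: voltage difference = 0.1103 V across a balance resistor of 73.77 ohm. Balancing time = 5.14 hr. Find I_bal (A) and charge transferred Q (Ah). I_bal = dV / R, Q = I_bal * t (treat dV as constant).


First, Ohm's law: I_bal = 0.1103 V / 73.77 ohm = 0.0014952 A
Then Q = I * t = 0.0014952 A * 5.14 hr = 0.007685 Ah

I=0.0014952 A, Q=0.007685 Ah


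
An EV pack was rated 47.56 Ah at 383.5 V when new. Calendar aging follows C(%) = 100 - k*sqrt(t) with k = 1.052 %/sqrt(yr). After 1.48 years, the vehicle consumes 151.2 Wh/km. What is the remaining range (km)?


Step 1: capacity retention = 100 - 1.052 * sqrt(1.48) = 100 - 1.052 * 1.2166 = 98.72%
Step 2: C_now = 47.56 * 98.72/100 = 46.951 Ah
Step 3: E_pack = V * C_now = 383.5 * 46.951 = 18006 Wh
Step 4: range = E_pack / consumption = 18006 / 151.2 = 119.1 km

119.1 km


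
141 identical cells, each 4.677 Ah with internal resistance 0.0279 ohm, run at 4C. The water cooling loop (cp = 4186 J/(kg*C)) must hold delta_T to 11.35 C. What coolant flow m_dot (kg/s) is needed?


Step 1: I = 4 * 4.677 = 18.708 A
Step 2: Q_cell = I^2 * R = 18.708^2 * 0.0279 = 9.7647 W
Step 3: Q_total = 141 * 9.7647 = 1376.8 W
Step 4: m_dot = Q_total / (cp * dT) = 1376.8 / (4186 * 11.35) = 0.02898 kg/s

0.02898 kg/s


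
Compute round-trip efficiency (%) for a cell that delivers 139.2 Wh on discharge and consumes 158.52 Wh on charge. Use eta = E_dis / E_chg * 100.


eta_e = E_dis / E_chg * 100 = 139.2 / 158.52 * 100 = 87.81%

87.81%


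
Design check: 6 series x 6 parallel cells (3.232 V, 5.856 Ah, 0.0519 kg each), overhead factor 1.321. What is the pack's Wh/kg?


Step 1: V_pack = 6 * 3.232 = 19.392 V
Step 2: C_pack = 6 * 5.856 = 35.136 Ah
Step 3: E_pack = V_pack * C_pack = 19.392 * 35.136 = 681.36 Wh
Step 4: m_pack = 6 * 6 * 0.0519 * 1.321 = 2.4682 kg
Step 5: ED = E_pack / m_pack = 681.36 / 2.4682 = 276.1 Wh/kg

276.1 Wh/kg
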